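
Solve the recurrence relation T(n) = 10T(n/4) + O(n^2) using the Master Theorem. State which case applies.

Master Theorem for T(n) = 10T(n/4) + O(n^2):

a = 10, b = 4, c = 2
log_b(a) = log_4(10) = 1.6610

Case 3: c = 2 > log_4(10) = 1.6610
T(n) = O(n^2) = O(n^2)

For T(n) = 10T(n/4) + O(n^2): log_4(10) = 1.6610. This is Case 3 of the Master Theorem (c > log_b(a), work dominated by root), giving O(n^2).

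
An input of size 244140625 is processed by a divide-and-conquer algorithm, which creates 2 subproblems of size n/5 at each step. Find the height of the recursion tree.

For divide and conquer with division factor 5:

Problem sizes at each level:
Level 0: 244140625
Level 1: 48828125
Level 2: 9765625
Level 3: 1953125
Level 4: 390625
Level 5: 78125
Level 6: 15625
Level 7: 3125
Level 8: 625
Level 9: 125
Level 10: 25
Level 11: 5
Level 12: 1

The root is level 0 and the size-1 base case is level 12 (the tree spans levels 0 through 12, i.e. 13 levels counting the root), so the depth is the number of divisions: log_5(244140625) = 12

The recursion tree depth is log_5(244140625) = 12. At each level, the problem size is divided by 5, so it takes 12 divisions to reduce to a base case of size 1. The algorithm makes 2 recursive calls at each level.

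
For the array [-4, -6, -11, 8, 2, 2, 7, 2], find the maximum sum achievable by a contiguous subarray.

Using Kadane's algorithm on [-4, -6, -11, 8, 2, 2, 7, 2]:

Scanning through the array:
Position 1 (value -6): max_ending_here = -6, max_so_far = -4
Position 2 (value -11): max_ending_here = -11, max_so_far = -4
Position 3 (value 8): max_ending_here = 8, max_so_far = 8
Position 4 (value 2): max_ending_here = 10, max_so_far = 10
Position 5 (value 2): max_ending_here = 12, max_so_far = 12
Position 6 (value 7): max_ending_here = 19, max_so_far = 19
Position 7 (value 2): max_ending_here = 21, max_so_far = 21

Maximum subarray: [8, 2, 2, 7, 2]
Maximum sum: 21

The maximum subarray is [8, 2, 2, 7, 2] with sum 21. This subarray runs from index 3 to index 7.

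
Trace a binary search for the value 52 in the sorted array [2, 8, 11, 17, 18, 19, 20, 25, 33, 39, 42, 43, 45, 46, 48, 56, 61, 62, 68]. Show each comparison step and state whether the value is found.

Binary search for 52 in [2, 8, 11, 17, 18, 19, 20, 25, 33, 39, 42, 43, 45, 46, 48, 56, 61, 62, 68]:

lo=0, hi=18, mid=9, arr[mid]=39 -> 39 < 52, search right half
lo=10, hi=18, mid=14, arr[mid]=48 -> 48 < 52, search right half
lo=15, hi=18, mid=16, arr[mid]=61 -> 61 > 52, search left half
lo=15, hi=15, mid=15, arr[mid]=56 -> 56 > 52, search left half
lo=15 > hi=14, target 52 not found

Binary search determines that 52 is not in the array after 4 comparisons. The search space was exhausted without finding the target.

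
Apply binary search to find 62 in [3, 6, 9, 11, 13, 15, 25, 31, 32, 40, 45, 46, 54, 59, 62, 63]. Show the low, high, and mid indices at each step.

Binary search for 62 in [3, 6, 9, 11, 13, 15, 25, 31, 32, 40, 45, 46, 54, 59, 62, 63]:

lo=0, hi=15, mid=7, arr[mid]=31 -> 31 < 62, search right half
lo=8, hi=15, mid=11, arr[mid]=46 -> 46 < 62, search right half
lo=12, hi=15, mid=13, arr[mid]=59 -> 59 < 62, search right half
lo=14, hi=15, mid=14, arr[mid]=62 -> Found target at index 14!

Binary search finds 62 at index 14 after 4 comparisons. The search repeatedly halves the search space by comparing with the middle element.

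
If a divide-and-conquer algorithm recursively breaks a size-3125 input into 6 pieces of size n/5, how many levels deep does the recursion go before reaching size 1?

For divide and conquer with division factor 5:

Problem sizes at each level:
Level 0: 3125
Level 1: 625
Level 2: 125
Level 3: 25
Level 4: 5
Level 5: 1

The root is level 0 and the size-1 base case is level 5 (the tree spans levels 0 through 5, i.e. 6 levels counting the root), so the depth is the number of divisions: log_5(3125) = 5

The recursion tree depth is log_5(3125) = 5. At each level, the problem size is divided by 5, so it takes 5 divisions to reduce to a base case of size 1. The algorithm makes 6 recursive calls at each level.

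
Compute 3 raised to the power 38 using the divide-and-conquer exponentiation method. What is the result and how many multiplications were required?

Computing 3^38 by squaring (build up from 3^1; each line after the first costs one multiplication):

3^1 = 3
3^2 = (3^1)^2 = 3^2 = 9
3^4 = (3^2)^2 = 9^2 = 81
3^8 = (3^4)^2 = 81^2 = 6561
3^9 = 3 * 3^8 = 3 * 6561 = 19683
3^18 = (3^9)^2 = 19683^2 = 387420489
3^19 = 3 * 3^18 = 3 * 387420489 = 1162261467
3^38 = (3^19)^2 = 1162261467^2 = 1350851717672992089

Result: 1350851717672992089
Multiplications needed: 7 (7 lines after 3^1)

3^38 = 1350851717672992089. Using exponentiation by squaring, this requires 7 multiplications. The key idea: if the exponent is even, square the half-power; if odd, multiply by the base once.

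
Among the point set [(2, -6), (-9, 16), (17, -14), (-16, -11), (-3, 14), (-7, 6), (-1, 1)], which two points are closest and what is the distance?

Computing all pairwise distances among 7 points:

d((2, -6), (-9, 16)) = 24.5967
d((2, -6), (17, -14)) = 17.0
d((2, -6), (-16, -11)) = 18.6815
d((2, -6), (-3, 14)) = 20.6155
d((2, -6), (-7, 6)) = 15.0
d((2, -6), (-1, 1)) = 7.6158
d((-9, 16), (17, -14)) = 39.6989
d((-9, 16), (-16, -11)) = 27.8927
d((-9, 16), (-3, 14)) = 6.3246 <-- minimum
d((-9, 16), (-7, 6)) = 10.198
d((-9, 16), (-1, 1)) = 17.0
d((17, -14), (-16, -11)) = 33.1361
d((17, -14), (-3, 14)) = 34.4093
d((17, -14), (-7, 6)) = 31.241
d((17, -14), (-1, 1)) = 23.4307
d((-16, -11), (-3, 14)) = 28.178
d((-16, -11), (-7, 6)) = 19.2354
d((-16, -11), (-1, 1)) = 19.2094
d((-3, 14), (-7, 6)) = 8.9443
d((-3, 14), (-1, 1)) = 13.1529
d((-7, 6), (-1, 1)) = 7.8102

Closest pair: (-9, 16) and (-3, 14) with distance 6.3246

The closest pair is (-9, 16) and (-3, 14) with Euclidean distance 6.3246. For 7 points, brute-force pairwise comparison is shown above. For large n, the divide-and-conquer algorithm (sort by x, recurse on halves, check the dividing strip) achieves O(n log n).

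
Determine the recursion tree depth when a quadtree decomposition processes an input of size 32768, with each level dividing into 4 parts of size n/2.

For divide and conquer with division factor 2:

Problem sizes at each level:
Level 0: 32768
Level 1: 16384
Level 2: 8192
Level 3: 4096
Level 4: 2048
Level 5: 1024
Level 6: 512
Level 7: 256
Level 8: 128
Level 9: 64
Level 10: 32
Level 11: 16
Level 12: 8
Level 13: 4
Level 14: 2
Level 15: 1

The root is level 0 and the size-1 base case is level 15 (the tree spans levels 0 through 15, i.e. 16 levels counting the root), so the depth is the number of divisions: log_2(32768) = 15

The recursion tree depth is log_2(32768) = 15. At each level, the problem size is divided by 2, so it takes 15 divisions to reduce to a base case of size 1. The algorithm makes 4 recursive calls at each level.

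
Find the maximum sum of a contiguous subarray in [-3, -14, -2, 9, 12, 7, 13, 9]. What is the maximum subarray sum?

Using Kadane's algorithm on [-3, -14, -2, 9, 12, 7, 13, 9]:

Scanning through the array:
Position 1 (value -14): max_ending_here = -14, max_so_far = -3
Position 2 (value -2): max_ending_here = -2, max_so_far = -2
Position 3 (value 9): max_ending_here = 9, max_so_far = 9
Position 4 (value 12): max_ending_here = 21, max_so_far = 21
Position 5 (value 7): max_ending_here = 28, max_so_far = 28
Position 6 (value 13): max_ending_here = 41, max_so_far = 41
Position 7 (value 9): max_ending_here = 50, max_so_far = 50

Maximum subarray: [9, 12, 7, 13, 9]
Maximum sum: 50

The maximum subarray is [9, 12, 7, 13, 9] with sum 50. This subarray runs from index 3 to index 7.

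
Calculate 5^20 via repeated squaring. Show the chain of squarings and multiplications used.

Computing 5^20 by squaring (build up from 5^1; each line after the first costs one multiplication):

5^1 = 5
5^2 = (5^1)^2 = 5^2 = 25
5^4 = (5^2)^2 = 25^2 = 625
5^5 = 5 * 5^4 = 5 * 625 = 3125
5^10 = (5^5)^2 = 3125^2 = 9765625
5^20 = (5^10)^2 = 9765625^2 = 95367431640625

Result: 95367431640625
Multiplications needed: 5 (5 lines after 5^1)

5^20 = 95367431640625. Using exponentiation by squaring, this requires 5 multiplications. The key idea: if the exponent is even, square the half-power; if odd, multiply by the base once.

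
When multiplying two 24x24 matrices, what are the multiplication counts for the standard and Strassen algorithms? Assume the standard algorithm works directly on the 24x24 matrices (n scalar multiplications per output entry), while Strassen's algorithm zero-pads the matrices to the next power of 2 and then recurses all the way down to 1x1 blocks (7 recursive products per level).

Matrix multiplication for 24x24 matrices:

Strassen's algorithm requires power-of-2 dimensions. Pad 24x24 to 32x32 (next power of 2).

Standard algorithm: 24^3 = 13824 multiplications
Strassen's algorithm: 7^(log2(32)) = 7^5 = 16807 multiplications
Difference: 13824 - 16807 = -2983 (Strassen uses MORE here due to padding overhead — for small or just-over-power-of-2 n, padding can outweigh the per-level savings)

Standard: 13824 multiplications (24^3). Strassen: 16807 multiplications (7^5, after padding to 32x32). Strassen reduces 8 recursive multiplications to 7 at each level.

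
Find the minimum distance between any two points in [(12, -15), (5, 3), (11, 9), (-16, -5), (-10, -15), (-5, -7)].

Computing all pairwise distances among 6 points:

d((12, -15), (5, 3)) = 19.3132
d((12, -15), (11, 9)) = 24.0208
d((12, -15), (-16, -5)) = 29.7321
d((12, -15), (-10, -15)) = 22.0
d((12, -15), (-5, -7)) = 18.7883
d((5, 3), (11, 9)) = 8.4853 <-- minimum
d((5, 3), (-16, -5)) = 22.4722
d((5, 3), (-10, -15)) = 23.4307
d((5, 3), (-5, -7)) = 14.1421
d((11, 9), (-16, -5)) = 30.4138
d((11, 9), (-10, -15)) = 31.8904
d((11, 9), (-5, -7)) = 22.6274
d((-16, -5), (-10, -15)) = 11.6619
d((-16, -5), (-5, -7)) = 11.1803
d((-10, -15), (-5, -7)) = 9.434

Closest pair: (5, 3) and (11, 9) with distance 8.4853

The closest pair is (5, 3) and (11, 9) with Euclidean distance 8.4853. For 6 points, brute-force pairwise comparison is shown above. For large n, the divide-and-conquer algorithm (sort by x, recurse on halves, check the dividing strip) achieves O(n log n).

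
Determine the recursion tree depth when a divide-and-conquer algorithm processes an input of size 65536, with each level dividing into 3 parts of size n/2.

For divide and conquer with division factor 2:

Problem sizes at each level:
Level 0: 65536
Level 1: 32768
Level 2: 16384
Level 3: 8192
Level 4: 4096
Level 5: 2048
Level 6: 1024
Level 7: 512
Level 8: 256
Level 9: 128
Level 10: 64
Level 11: 32
Level 12: 16
Level 13: 8
Level 14: 4
Level 15: 2
Level 16: 1

The root is level 0 and the size-1 base case is level 16 (the tree spans levels 0 through 16, i.e. 17 levels counting the root), so the depth is the number of divisions: log_2(65536) = 16

The recursion tree depth is log_2(65536) = 16. At each level, the problem size is divided by 2, so it takes 16 divisions to reduce to a base case of size 1. The algorithm makes 3 recursive calls at each level.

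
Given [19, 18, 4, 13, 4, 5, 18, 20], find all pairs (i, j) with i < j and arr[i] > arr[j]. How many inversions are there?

Finding inversions in [19, 18, 4, 13, 4, 5, 18, 20]:

(0, 1): arr[0]=19 > arr[1]=18
(0, 2): arr[0]=19 > arr[2]=4
(0, 3): arr[0]=19 > arr[3]=13
(0, 4): arr[0]=19 > arr[4]=4
(0, 5): arr[0]=19 > arr[5]=5
(0, 6): arr[0]=19 > arr[6]=18
(1, 2): arr[1]=18 > arr[2]=4
(1, 3): arr[1]=18 > arr[3]=13
(1, 4): arr[1]=18 > arr[4]=4
(1, 5): arr[1]=18 > arr[5]=5
(3, 4): arr[3]=13 > arr[4]=4
(3, 5): arr[3]=13 > arr[5]=5

Total inversions: 12

The array has 12 inversion(s): (0,1), (0,2), (0,3), (0,4), (0,5), (0,6), (1,2), (1,3), (1,4), (1,5), (3,4), (3,5). Each pair (i,j) satisfies i < j and arr[i] > arr[j].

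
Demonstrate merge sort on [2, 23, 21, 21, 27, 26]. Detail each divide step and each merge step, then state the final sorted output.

Merge sort trace:

Split: [2, 23, 21, 21, 27, 26] -> [2, 23, 21] and [21, 27, 26]
  Split: [2, 23, 21] -> [2] and [23, 21]
    Split: [23, 21] -> [23] and [21]
    Merge: [23] + [21] -> [21, 23]
  Merge: [2] + [21, 23] -> [2, 21, 23]
  Split: [21, 27, 26] -> [21] and [27, 26]
    Split: [27, 26] -> [27] and [26]
    Merge: [27] + [26] -> [26, 27]
  Merge: [21] + [26, 27] -> [21, 26, 27]
Merge: [2, 21, 23] + [21, 26, 27] -> [2, 21, 21, 23, 26, 27]

Final sorted array: [2, 21, 21, 23, 26, 27]

The merge sort proceeds by recursively splitting the array and merging sorted halves.
After all merges, the sorted array is [2, 21, 21, 23, 26, 27].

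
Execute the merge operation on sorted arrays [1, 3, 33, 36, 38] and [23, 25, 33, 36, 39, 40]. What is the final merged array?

Merging process:

Compare 1 vs 23: take 1 from left. Merged: [1]
Compare 3 vs 23: take 3 from left. Merged: [1, 3]
Compare 33 vs 23: take 23 from right. Merged: [1, 3, 23]
Compare 33 vs 25: take 25 from right. Merged: [1, 3, 23, 25]
Compare 33 vs 33: take 33 from left. Merged: [1, 3, 23, 25, 33]
Compare 36 vs 33: take 33 from right. Merged: [1, 3, 23, 25, 33, 33]
Compare 36 vs 36: take 36 from left. Merged: [1, 3, 23, 25, 33, 33, 36]
Compare 38 vs 36: take 36 from right. Merged: [1, 3, 23, 25, 33, 33, 36, 36]
Compare 38 vs 39: take 38 from left. Merged: [1, 3, 23, 25, 33, 33, 36, 36, 38]
Append remaining from right: [39, 40]. Merged: [1, 3, 23, 25, 33, 33, 36, 36, 38, 39, 40]

Final merged array: [1, 3, 23, 25, 33, 33, 36, 36, 38, 39, 40]
Total comparisons: 9

The merged array is [1, 3, 23, 25, 33, 33, 36, 36, 38, 39, 40], requiring 9 comparisons. The merge step runs in O(n) time where n is the total number of elements.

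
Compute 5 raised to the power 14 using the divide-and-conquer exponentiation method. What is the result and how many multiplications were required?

Computing 5^14 by squaring (build up from 5^1; each line after the first costs one multiplication):

5^1 = 5
5^2 = (5^1)^2 = 5^2 = 25
5^3 = 5 * 5^2 = 5 * 25 = 125
5^6 = (5^3)^2 = 125^2 = 15625
5^7 = 5 * 5^6 = 5 * 15625 = 78125
5^14 = (5^7)^2 = 78125^2 = 6103515625

Result: 6103515625
Multiplications needed: 5 (5 lines after 5^1)

5^14 = 6103515625. Using exponentiation by squaring, this requires 5 multiplications. The key idea: if the exponent is even, square the half-power; if odd, multiply by the base once.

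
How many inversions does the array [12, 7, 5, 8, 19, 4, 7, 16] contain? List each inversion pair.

Finding inversions in [12, 7, 5, 8, 19, 4, 7, 16]:

(0, 1): arr[0]=12 > arr[1]=7
(0, 2): arr[0]=12 > arr[2]=5
(0, 3): arr[0]=12 > arr[3]=8
(0, 5): arr[0]=12 > arr[5]=4
(0, 6): arr[0]=12 > arr[6]=7
(1, 2): arr[1]=7 > arr[2]=5
(1, 5): arr[1]=7 > arr[5]=4
(2, 5): arr[2]=5 > arr[5]=4
(3, 5): arr[3]=8 > arr[5]=4
(3, 6): arr[3]=8 > arr[6]=7
(4, 5): arr[4]=19 > arr[5]=4
(4, 6): arr[4]=19 > arr[6]=7
(4, 7): arr[4]=19 > arr[7]=16

Total inversions: 13

The array has 13 inversion(s): (0,1), (0,2), (0,3), (0,5), (0,6), (1,2), (1,5), (2,5), (3,5), (3,6), (4,5), (4,6), (4,7). Each pair (i,j) satisfies i < j and arr[i] > arr[j].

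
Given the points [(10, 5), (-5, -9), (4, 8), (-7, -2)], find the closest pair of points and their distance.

Computing all pairwise distances among 4 points:

d((10, 5), (-5, -9)) = 20.5183
d((10, 5), (4, 8)) = 6.7082 <-- minimum
d((10, 5), (-7, -2)) = 18.3848
d((-5, -9), (4, 8)) = 19.2354
d((-5, -9), (-7, -2)) = 7.2801
d((4, 8), (-7, -2)) = 14.8661

Closest pair: (10, 5) and (4, 8) with distance 6.7082

The closest pair is (10, 5) and (4, 8) with Euclidean distance 6.7082. For 4 points, brute-force pairwise comparison is shown above. For large n, the divide-and-conquer algorithm (sort by x, recurse on halves, check the dividing strip) achieves O(n log n).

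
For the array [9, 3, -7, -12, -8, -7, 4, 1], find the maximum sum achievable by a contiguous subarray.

Using Kadane's algorithm on [9, 3, -7, -12, -8, -7, 4, 1]:

Scanning through the array:
Position 1 (value 3): max_ending_here = 12, max_so_far = 12
Position 2 (value -7): max_ending_here = 5, max_so_far = 12
Position 3 (value -12): max_ending_here = -7, max_so_far = 12
Position 4 (value -8): max_ending_here = -8, max_so_far = 12
Position 5 (value -7): max_ending_here = -7, max_so_far = 12
Position 6 (value 4): max_ending_here = 4, max_so_far = 12
Position 7 (value 1): max_ending_here = 5, max_so_far = 12

Maximum subarray: [9, 3]
Maximum sum: 12

The maximum subarray is [9, 3] with sum 12. This subarray runs from index 0 to index 1.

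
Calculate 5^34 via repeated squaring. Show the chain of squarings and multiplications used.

Computing 5^34 by squaring (build up from 5^1; each line after the first costs one multiplication):

5^1 = 5
5^2 = (5^1)^2 = 5^2 = 25
5^4 = (5^2)^2 = 25^2 = 625
5^8 = (5^4)^2 = 625^2 = 390625
5^16 = (5^8)^2 = 390625^2 = 152587890625
5^17 = 5 * 5^16 = 5 * 152587890625 = 762939453125
5^34 = (5^17)^2 = 762939453125^2 = 582076609134674072265625

Result: 582076609134674072265625
Multiplications needed: 6 (6 lines after 5^1)

5^34 = 582076609134674072265625. Using exponentiation by squaring, this requires 6 multiplications. The key idea: if the exponent is even, square the half-power; if odd, multiply by the base once.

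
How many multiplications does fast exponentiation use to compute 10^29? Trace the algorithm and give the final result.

Computing 10^29 by squaring (build up from 10^1; each line after the first costs one multiplication):

10^1 = 10
10^2 = (10^1)^2 = 10^2 = 100
10^3 = 10 * 10^2 = 10 * 100 = 1000
10^6 = (10^3)^2 = 1000^2 = 1000000
10^7 = 10 * 10^6 = 10 * 1000000 = 10000000
10^14 = (10^7)^2 = 10000000^2 = 100000000000000
10^28 = (10^14)^2 = 100000000000000^2 = 10000000000000000000000000000
10^29 = 10 * 10^28 = 10 * 10000000000000000000000000000 = 100000000000000000000000000000

Result: 100000000000000000000000000000
Multiplications needed: 7 (7 lines after 10^1)

10^29 = 100000000000000000000000000000. Using exponentiation by squaring, this requires 7 multiplications. The key idea: if the exponent is even, square the half-power; if odd, multiply by the base once.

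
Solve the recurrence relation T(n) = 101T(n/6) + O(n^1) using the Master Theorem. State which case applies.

Master Theorem for T(n) = 101T(n/6) + O(n^1):

a = 101, b = 6, c = 1
log_b(a) = log_6(101) = 2.5757

Case 1: c = 1 < log_6(101) = 2.5757
T(n) = O(n^(log_6 101))

For T(n) = 101T(n/6) + O(n^1): log_6(101) = 2.5757. This is Case 1 of the Master Theorem (c < log_b(a), work dominated by leaves), giving O(n^(log_6 101)).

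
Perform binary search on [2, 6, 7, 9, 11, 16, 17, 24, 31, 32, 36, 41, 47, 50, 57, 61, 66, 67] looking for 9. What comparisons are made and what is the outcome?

Binary search for 9 in [2, 6, 7, 9, 11, 16, 17, 24, 31, 32, 36, 41, 47, 50, 57, 61, 66, 67]:

lo=0, hi=17, mid=8, arr[mid]=31 -> 31 > 9, search left half
lo=0, hi=7, mid=3, arr[mid]=9 -> Found target at index 3!

Binary search finds 9 at index 3 after 2 comparisons. The search repeatedly halves the search space by comparing with the middle element.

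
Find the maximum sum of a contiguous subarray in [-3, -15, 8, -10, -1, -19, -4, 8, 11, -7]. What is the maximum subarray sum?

Using Kadane's algorithm on [-3, -15, 8, -10, -1, -19, -4, 8, 11, -7]:

Scanning through the array:
Position 1 (value -15): max_ending_here = -15, max_so_far = -3
Position 2 (value 8): max_ending_here = 8, max_so_far = 8
Position 3 (value -10): max_ending_here = -2, max_so_far = 8
Position 4 (value -1): max_ending_here = -1, max_so_far = 8
Position 5 (value -19): max_ending_here = -19, max_so_far = 8
Position 6 (value -4): max_ending_here = -4, max_so_far = 8
Position 7 (value 8): max_ending_here = 8, max_so_far = 8
Position 8 (value 11): max_ending_here = 19, max_so_far = 19
Position 9 (value -7): max_ending_here = 12, max_so_far = 19

Maximum subarray: [8, 11]
Maximum sum: 19

The maximum subarray is [8, 11] with sum 19. This subarray runs from index 7 to index 8.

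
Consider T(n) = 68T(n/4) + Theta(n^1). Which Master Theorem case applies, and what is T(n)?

Master Theorem for T(n) = 68T(n/4) + O(n^1):

a = 68, b = 4, c = 1
log_b(a) = log_4(68) = 3.0437

Case 1: c = 1 < log_4(68) = 3.0437
T(n) = O(n^(log_4 68))

For T(n) = 68T(n/4) + O(n^1): log_4(68) = 3.0437. This is Case 1 of the Master Theorem (c < log_b(a), work dominated by leaves), giving O(n^(log_4 68)).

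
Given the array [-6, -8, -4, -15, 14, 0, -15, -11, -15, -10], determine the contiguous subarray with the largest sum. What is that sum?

Using Kadane's algorithm on [-6, -8, -4, -15, 14, 0, -15, -11, -15, -10]:

Scanning through the array:
Position 1 (value -8): max_ending_here = -8, max_so_far = -6
Position 2 (value -4): max_ending_here = -4, max_so_far = -4
Position 3 (value -15): max_ending_here = -15, max_so_far = -4
Position 4 (value 14): max_ending_here = 14, max_so_far = 14
Position 5 (value 0): max_ending_here = 14, max_so_far = 14
Position 6 (value -15): max_ending_here = -1, max_so_far = 14
Position 7 (value -11): max_ending_here = -11, max_so_far = 14
Position 8 (value -15): max_ending_here = -15, max_so_far = 14
Position 9 (value -10): max_ending_here = -10, max_so_far = 14

Maximum subarray: [14]
Maximum sum: 14

The maximum subarray is [14] with sum 14. This subarray runs from index 4 to index 4.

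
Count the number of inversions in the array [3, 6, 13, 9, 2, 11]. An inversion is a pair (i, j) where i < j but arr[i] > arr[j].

Finding inversions in [3, 6, 13, 9, 2, 11]:

(0, 4): arr[0]=3 > arr[4]=2
(1, 4): arr[1]=6 > arr[4]=2
(2, 3): arr[2]=13 > arr[3]=9
(2, 4): arr[2]=13 > arr[4]=2
(2, 5): arr[2]=13 > arr[5]=11
(3, 4): arr[3]=9 > arr[4]=2

Total inversions: 6

The array has 6 inversion(s): (0,4), (1,4), (2,3), (2,4), (2,5), (3,4). Each pair (i,j) satisfies i < j and arr[i] > arr[j].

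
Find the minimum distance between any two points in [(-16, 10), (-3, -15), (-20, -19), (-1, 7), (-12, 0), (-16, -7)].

Computing all pairwise distances among 6 points:

d((-16, 10), (-3, -15)) = 28.178
d((-16, 10), (-20, -19)) = 29.2746
d((-16, 10), (-1, 7)) = 15.2971
d((-16, 10), (-12, 0)) = 10.7703
d((-16, 10), (-16, -7)) = 17.0
d((-3, -15), (-20, -19)) = 17.4642
d((-3, -15), (-1, 7)) = 22.0907
d((-3, -15), (-12, 0)) = 17.4929
d((-3, -15), (-16, -7)) = 15.2643
d((-20, -19), (-1, 7)) = 32.2025
d((-20, -19), (-12, 0)) = 20.6155
d((-20, -19), (-16, -7)) = 12.6491
d((-1, 7), (-12, 0)) = 13.0384
d((-1, 7), (-16, -7)) = 20.5183
d((-12, 0), (-16, -7)) = 8.0623 <-- minimum

Closest pair: (-12, 0) and (-16, -7) with distance 8.0623

The closest pair is (-12, 0) and (-16, -7) with Euclidean distance 8.0623. For 6 points, brute-force pairwise comparison is shown above. For large n, the divide-and-conquer algorithm (sort by x, recurse on halves, check the dividing strip) achieves O(n log n).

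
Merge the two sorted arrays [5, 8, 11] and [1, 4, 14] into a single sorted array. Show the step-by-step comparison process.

Merging process:

Compare 5 vs 1: take 1 from right. Merged: [1]
Compare 5 vs 4: take 4 from right. Merged: [1, 4]
Compare 5 vs 14: take 5 from left. Merged: [1, 4, 5]
Compare 8 vs 14: take 8 from left. Merged: [1, 4, 5, 8]
Compare 11 vs 14: take 11 from left. Merged: [1, 4, 5, 8, 11]
Append remaining from right: [14]. Merged: [1, 4, 5, 8, 11, 14]

Final merged array: [1, 4, 5, 8, 11, 14]
Total comparisons: 5

The merged array is [1, 4, 5, 8, 11, 14], requiring 5 comparisons. The merge step runs in O(n) time where n is the total number of elements.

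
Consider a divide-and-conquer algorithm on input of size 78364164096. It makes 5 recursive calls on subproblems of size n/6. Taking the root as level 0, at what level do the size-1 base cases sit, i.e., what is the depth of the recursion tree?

For divide and conquer with division factor 6:

Problem sizes at each level:
Level 0: 78364164096
Level 1: 13060694016
Level 2: 2176782336
Level 3: 362797056
Level 4: 60466176
Level 5: 10077696
Level 6: 1679616
Level 7: 279936
Level 8: 46656
Level 9: 7776
Level 10: 1296
Level 11: 216
Level 12: 36
Level 13: 6
Level 14: 1

The root is level 0 and the size-1 base case is level 14 (the tree spans levels 0 through 14, i.e. 15 levels counting the root), so the depth is the number of divisions: log_6(78364164096) = 14

The recursion tree depth is log_6(78364164096) = 14. At each level, the problem size is divided by 6, so it takes 14 divisions to reduce to a base case of size 1. The algorithm makes 5 recursive calls at each level.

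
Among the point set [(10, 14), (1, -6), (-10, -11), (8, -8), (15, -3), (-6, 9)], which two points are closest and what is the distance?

Computing all pairwise distances among 6 points:

d((10, 14), (1, -6)) = 21.9317
d((10, 14), (-10, -11)) = 32.0156
d((10, 14), (8, -8)) = 22.0907
d((10, 14), (15, -3)) = 17.72
d((10, 14), (-6, 9)) = 16.7631
d((1, -6), (-10, -11)) = 12.083
d((1, -6), (8, -8)) = 7.2801 <-- minimum
d((1, -6), (15, -3)) = 14.3178
d((1, -6), (-6, 9)) = 16.5529
d((-10, -11), (8, -8)) = 18.2483
d((-10, -11), (15, -3)) = 26.2488
d((-10, -11), (-6, 9)) = 20.3961
d((8, -8), (15, -3)) = 8.6023
d((8, -8), (-6, 9)) = 22.0227
d((15, -3), (-6, 9)) = 24.1868

Closest pair: (1, -6) and (8, -8) with distance 7.2801

The closest pair is (1, -6) and (8, -8) with Euclidean distance 7.2801. For 6 points, brute-force pairwise comparison is shown above. For large n, the divide-and-conquer algorithm (sort by x, recurse on halves, check the dividing strip) achieves O(n log n).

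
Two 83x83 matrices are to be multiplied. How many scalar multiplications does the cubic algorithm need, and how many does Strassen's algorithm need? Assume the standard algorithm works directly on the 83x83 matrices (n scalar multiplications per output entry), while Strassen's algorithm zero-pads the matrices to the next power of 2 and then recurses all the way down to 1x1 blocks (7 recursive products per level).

Matrix multiplication for 83x83 matrices:

Strassen's algorithm requires power-of-2 dimensions. Pad 83x83 to 128x128 (next power of 2).

Standard algorithm: 83^3 = 571787 multiplications
Strassen's algorithm: 7^(log2(128)) = 7^7 = 823543 multiplications
Difference: 571787 - 823543 = -251756 (Strassen uses MORE here due to padding overhead — for small or just-over-power-of-2 n, padding can outweigh the per-level savings)

Standard: 571787 multiplications (83^3). Strassen: 823543 multiplications (7^7, after padding to 128x128). Strassen reduces 8 recursive multiplications to 7 at each level.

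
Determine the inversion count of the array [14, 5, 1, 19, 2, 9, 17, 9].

Finding inversions in [14, 5, 1, 19, 2, 9, 17, 9]:

(0, 1): arr[0]=14 > arr[1]=5
(0, 2): arr[0]=14 > arr[2]=1
(0, 4): arr[0]=14 > arr[4]=2
(0, 5): arr[0]=14 > arr[5]=9
(0, 7): arr[0]=14 > arr[7]=9
(1, 2): arr[1]=5 > arr[2]=1
(1, 4): arr[1]=5 > arr[4]=2
(3, 4): arr[3]=19 > arr[4]=2
(3, 5): arr[3]=19 > arr[5]=9
(3, 6): arr[3]=19 > arr[6]=17
(3, 7): arr[3]=19 > arr[7]=9
(6, 7): arr[6]=17 > arr[7]=9

Total inversions: 12

The array has 12 inversion(s): (0,1), (0,2), (0,4), (0,5), (0,7), (1,2), (1,4), (3,4), (3,5), (3,6), (3,7), (6,7). Each pair (i,j) satisfies i < j and arr[i] > arr[j].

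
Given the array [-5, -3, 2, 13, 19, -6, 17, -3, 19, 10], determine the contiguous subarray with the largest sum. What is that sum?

Using Kadane's algorithm on [-5, -3, 2, 13, 19, -6, 17, -3, 19, 10]:

Scanning through the array:
Position 1 (value -3): max_ending_here = -3, max_so_far = -3
Position 2 (value 2): max_ending_here = 2, max_so_far = 2
Position 3 (value 13): max_ending_here = 15, max_so_far = 15
Position 4 (value 19): max_ending_here = 34, max_so_far = 34
Position 5 (value -6): max_ending_here = 28, max_so_far = 34
Position 6 (value 17): max_ending_here = 45, max_so_far = 45
Position 7 (value -3): max_ending_here = 42, max_so_far = 45
Position 8 (value 19): max_ending_here = 61, max_so_far = 61
Position 9 (value 10): max_ending_here = 71, max_so_far = 71

Maximum subarray: [2, 13, 19, -6, 17, -3, 19, 10]
Maximum sum: 71

The maximum subarray is [2, 13, 19, -6, 17, -3, 19, 10] with sum 71. This subarray runs from index 2 to index 9.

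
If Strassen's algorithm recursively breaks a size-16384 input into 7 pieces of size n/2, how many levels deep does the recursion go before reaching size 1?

For divide and conquer with division factor 2:

Problem sizes at each level:
Level 0: 16384
Level 1: 8192
Level 2: 4096
Level 3: 2048
Level 4: 1024
Level 5: 512
Level 6: 256
Level 7: 128
Level 8: 64
Level 9: 32
Level 10: 16
Level 11: 8
Level 12: 4
Level 13: 2
Level 14: 1

The root is level 0 and the size-1 base case is level 14 (the tree spans levels 0 through 14, i.e. 15 levels counting the root), so the depth is the number of divisions: log_2(16384) = 14

The recursion tree depth is log_2(16384) = 14. At each level, the problem size is divided by 2, so it takes 14 divisions to reduce to a base case of size 1. The algorithm makes 7 recursive calls at each level.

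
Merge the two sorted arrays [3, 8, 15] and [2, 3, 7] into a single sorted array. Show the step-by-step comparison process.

Merging process:

Compare 3 vs 2: take 2 from right. Merged: [2]
Compare 3 vs 3: take 3 from left. Merged: [2, 3]
Compare 8 vs 3: take 3 from right. Merged: [2, 3, 3]
Compare 8 vs 7: take 7 from right. Merged: [2, 3, 3, 7]
Append remaining from left: [8, 15]. Merged: [2, 3, 3, 7, 8, 15]

Final merged array: [2, 3, 3, 7, 8, 15]
Total comparisons: 4

The merged array is [2, 3, 3, 7, 8, 15], requiring 4 comparisons. The merge step runs in O(n) time where n is the total number of elements.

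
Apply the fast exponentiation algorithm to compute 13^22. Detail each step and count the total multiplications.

Computing 13^22 by squaring (build up from 13^1; each line after the first costs one multiplication):

13^1 = 13
13^2 = (13^1)^2 = 13^2 = 169
13^4 = (13^2)^2 = 169^2 = 28561
13^5 = 13 * 13^4 = 13 * 28561 = 371293
13^10 = (13^5)^2 = 371293^2 = 137858491849
13^11 = 13 * 13^10 = 13 * 137858491849 = 1792160394037
13^22 = (13^11)^2 = 1792160394037^2 = 3211838877954855105157369

Result: 3211838877954855105157369
Multiplications needed: 6 (6 lines after 13^1)

13^22 = 3211838877954855105157369. Using exponentiation by squaring, this requires 6 multiplications. The key idea: if the exponent is even, square the half-power; if odd, multiply by the base once.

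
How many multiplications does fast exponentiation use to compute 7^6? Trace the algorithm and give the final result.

Computing 7^6 by squaring (build up from 7^1; each line after the first costs one multiplication):

7^1 = 7
7^2 = (7^1)^2 = 7^2 = 49
7^3 = 7 * 7^2 = 7 * 49 = 343
7^6 = (7^3)^2 = 343^2 = 117649

Result: 117649
Multiplications needed: 3 (3 lines after 7^1)

7^6 = 117649. Using exponentiation by squaring, this requires 3 multiplications. The key idea: if the exponent is even, square the half-power; if odd, multiply by the base once.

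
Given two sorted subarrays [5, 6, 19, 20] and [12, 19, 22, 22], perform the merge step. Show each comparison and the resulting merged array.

Merging process:

Compare 5 vs 12: take 5 from left. Merged: [5]
Compare 6 vs 12: take 6 from left. Merged: [5, 6]
Compare 19 vs 12: take 12 from right. Merged: [5, 6, 12]
Compare 19 vs 19: take 19 from left. Merged: [5, 6, 12, 19]
Compare 20 vs 19: take 19 from right. Merged: [5, 6, 12, 19, 19]
Compare 20 vs 22: take 20 from left. Merged: [5, 6, 12, 19, 19, 20]
Append remaining from right: [22, 22]. Merged: [5, 6, 12, 19, 19, 20, 22, 22]

Final merged array: [5, 6, 12, 19, 19, 20, 22, 22]
Total comparisons: 6

The merged array is [5, 6, 12, 19, 19, 20, 22, 22], requiring 6 comparisons. The merge step runs in O(n) time where n is the total number of elements.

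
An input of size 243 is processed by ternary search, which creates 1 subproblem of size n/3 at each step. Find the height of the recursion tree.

For divide and conquer with division factor 3:

Problem sizes at each level:
Level 0: 243
Level 1: 81
Level 2: 27
Level 3: 9
Level 4: 3
Level 5: 1

The root is level 0 and the size-1 base case is level 5 (the tree spans levels 0 through 5, i.e. 6 levels counting the root), so the depth is the number of divisions: log_3(243) = 5

The recursion tree depth is log_3(243) = 5. At each level, the problem size is divided by 3, so it takes 5 divisions to reduce to a base case of size 1. The algorithm makes 1 recursive call at each level.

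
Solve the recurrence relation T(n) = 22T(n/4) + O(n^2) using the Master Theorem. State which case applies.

Master Theorem for T(n) = 22T(n/4) + O(n^2):

a = 22, b = 4, c = 2
log_b(a) = log_4(22) = 2.2297

Case 1: c = 2 < log_4(22) = 2.2297
T(n) = O(n^(log_4 22))

For T(n) = 22T(n/4) + O(n^2): log_4(22) = 2.2297. This is Case 1 of the Master Theorem (c < log_b(a), work dominated by leaves), giving O(n^(log_4 22)).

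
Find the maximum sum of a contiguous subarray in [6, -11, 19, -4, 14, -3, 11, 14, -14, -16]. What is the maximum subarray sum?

Using Kadane's algorithm on [6, -11, 19, -4, 14, -3, 11, 14, -14, -16]:

Scanning through the array:
Position 1 (value -11): max_ending_here = -5, max_so_far = 6
Position 2 (value 19): max_ending_here = 19, max_so_far = 19
Position 3 (value -4): max_ending_here = 15, max_so_far = 19
Position 4 (value 14): max_ending_here = 29, max_so_far = 29
Position 5 (value -3): max_ending_here = 26, max_so_far = 29
Position 6 (value 11): max_ending_here = 37, max_so_far = 37
Position 7 (value 14): max_ending_here = 51, max_so_far = 51
Position 8 (value -14): max_ending_here = 37, max_so_far = 51
Position 9 (value -16): max_ending_here = 21, max_so_far = 51

Maximum subarray: [19, -4, 14, -3, 11, 14]
Maximum sum: 51

The maximum subarray is [19, -4, 14, -3, 11, 14] with sum 51. This subarray runs from index 2 to index 7.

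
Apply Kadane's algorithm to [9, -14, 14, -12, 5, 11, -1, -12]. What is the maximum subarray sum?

Using Kadane's algorithm on [9, -14, 14, -12, 5, 11, -1, -12]:

Scanning through the array:
Position 1 (value -14): max_ending_here = -5, max_so_far = 9
Position 2 (value 14): max_ending_here = 14, max_so_far = 14
Position 3 (value -12): max_ending_here = 2, max_so_far = 14
Position 4 (value 5): max_ending_here = 7, max_so_far = 14
Position 5 (value 11): max_ending_here = 18, max_so_far = 18
Position 6 (value -1): max_ending_here = 17, max_so_far = 18
Position 7 (value -12): max_ending_here = 5, max_so_far = 18

Maximum subarray: [14, -12, 5, 11]
Maximum sum: 18

The maximum subarray is [14, -12, 5, 11] with sum 18. This subarray runs from index 2 to index 5.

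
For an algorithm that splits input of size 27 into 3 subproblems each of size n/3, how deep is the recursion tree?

For divide and conquer with division factor 3:

Problem sizes at each level:
Level 0: 27
Level 1: 9
Level 2: 3
Level 3: 1

The root is level 0 and the size-1 base case is level 3 (the tree spans levels 0 through 3, i.e. 4 levels counting the root), so the depth is the number of divisions: log_3(27) = 3

The recursion tree depth is log_3(27) = 3. At each level, the problem size is divided by 3, so it takes 3 divisions to reduce to a base case of size 1. The algorithm makes 3 recursive calls at each level.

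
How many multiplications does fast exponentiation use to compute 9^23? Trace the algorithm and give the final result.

Computing 9^23 by squaring (build up from 9^1; each line after the first costs one multiplication):

9^1 = 9
9^2 = (9^1)^2 = 9^2 = 81
9^4 = (9^2)^2 = 81^2 = 6561
9^5 = 9 * 9^4 = 9 * 6561 = 59049
9^10 = (9^5)^2 = 59049^2 = 3486784401
9^11 = 9 * 9^10 = 9 * 3486784401 = 31381059609
9^22 = (9^11)^2 = 31381059609^2 = 984770902183611232881
9^23 = 9 * 9^22 = 9 * 984770902183611232881 = 8862938119652501095929

Result: 8862938119652501095929
Multiplications needed: 7 (7 lines after 9^1)

9^23 = 8862938119652501095929. Using exponentiation by squaring, this requires 7 multiplications. The key idea: if the exponent is even, square the half-power; if odd, multiply by the base once.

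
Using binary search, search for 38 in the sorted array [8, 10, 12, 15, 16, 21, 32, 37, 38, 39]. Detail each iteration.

Binary search for 38 in [8, 10, 12, 15, 16, 21, 32, 37, 38, 39]:

lo=0, hi=9, mid=4, arr[mid]=16 -> 16 < 38, search right half
lo=5, hi=9, mid=7, arr[mid]=37 -> 37 < 38, search right half
lo=8, hi=9, mid=8, arr[mid]=38 -> Found target at index 8!

Binary search finds 38 at index 8 after 3 comparisons. The search repeatedly halves the search space by comparing with the middle element.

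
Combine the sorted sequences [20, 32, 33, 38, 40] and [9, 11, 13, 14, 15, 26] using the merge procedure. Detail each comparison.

Merging process:

Compare 20 vs 9: take 9 from right. Merged: [9]
Compare 20 vs 11: take 11 from right. Merged: [9, 11]
Compare 20 vs 13: take 13 from right. Merged: [9, 11, 13]
Compare 20 vs 14: take 14 from right. Merged: [9, 11, 13, 14]
Compare 20 vs 15: take 15 from right. Merged: [9, 11, 13, 14, 15]
Compare 20 vs 26: take 20 from left. Merged: [9, 11, 13, 14, 15, 20]
Compare 32 vs 26: take 26 from right. Merged: [9, 11, 13, 14, 15, 20, 26]
Append remaining from left: [32, 33, 38, 40]. Merged: [9, 11, 13, 14, 15, 20, 26, 32, 33, 38, 40]

Final merged array: [9, 11, 13, 14, 15, 20, 26, 32, 33, 38, 40]
Total comparisons: 7

The merged array is [9, 11, 13, 14, 15, 20, 26, 32, 33, 38, 40], requiring 7 comparisons. The merge step runs in O(n) time where n is the total number of elements.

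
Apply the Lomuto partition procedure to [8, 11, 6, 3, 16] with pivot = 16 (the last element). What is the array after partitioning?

Lomuto partition with pivot = 16:

Initial array: [8, 11, 6, 3, 16]

arr[0]=8 <= 16: swap with position 0, array becomes [8, 11, 6, 3, 16]
arr[1]=11 <= 16: swap with position 1, array becomes [8, 11, 6, 3, 16]
arr[2]=6 <= 16: swap with position 2, array becomes [8, 11, 6, 3, 16]
arr[3]=3 <= 16: swap with position 3, array becomes [8, 11, 6, 3, 16]

Place pivot at position 4: [8, 11, 6, 3, 16]
Pivot position: 4

After partitioning with pivot 16, the array becomes [8, 11, 6, 3, 16]. The pivot is placed at index 4. All elements to the left of the pivot are <= 16, and all elements to the right are > 16.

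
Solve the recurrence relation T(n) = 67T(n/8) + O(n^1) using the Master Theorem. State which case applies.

Master Theorem for T(n) = 67T(n/8) + O(n^1):

a = 67, b = 8, c = 1
log_b(a) = log_8(67) = 2.0220

Case 1: c = 1 < log_8(67) = 2.0220
T(n) = O(n^(log_8 67))

For T(n) = 67T(n/8) + O(n^1): log_8(67) = 2.0220. This is Case 1 of the Master Theorem (c < log_b(a), work dominated by leaves), giving O(n^(log_8 67)).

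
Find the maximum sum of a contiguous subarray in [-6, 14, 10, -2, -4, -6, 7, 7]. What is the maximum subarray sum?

Using Kadane's algorithm on [-6, 14, 10, -2, -4, -6, 7, 7]:

Scanning through the array:
Position 1 (value 14): max_ending_here = 14, max_so_far = 14
Position 2 (value 10): max_ending_here = 24, max_so_far = 24
Position 3 (value -2): max_ending_here = 22, max_so_far = 24
Position 4 (value -4): max_ending_here = 18, max_so_far = 24
Position 5 (value -6): max_ending_here = 12, max_so_far = 24
Position 6 (value 7): max_ending_here = 19, max_so_far = 24
Position 7 (value 7): max_ending_here = 26, max_so_far = 26

Maximum subarray: [14, 10, -2, -4, -6, 7, 7]
Maximum sum: 26

The maximum subarray is [14, 10, -2, -4, -6, 7, 7] with sum 26. This subarray runs from index 1 to index 7.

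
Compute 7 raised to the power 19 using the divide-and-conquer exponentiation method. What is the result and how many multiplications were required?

Computing 7^19 by squaring (build up from 7^1; each line after the first costs one multiplication):

7^1 = 7
7^2 = (7^1)^2 = 7^2 = 49
7^4 = (7^2)^2 = 49^2 = 2401
7^8 = (7^4)^2 = 2401^2 = 5764801
7^9 = 7 * 7^8 = 7 * 5764801 = 40353607
7^18 = (7^9)^2 = 40353607^2 = 1628413597910449
7^19 = 7 * 7^18 = 7 * 1628413597910449 = 11398895185373143

Result: 11398895185373143
Multiplications needed: 6 (6 lines after 7^1)

7^19 = 11398895185373143. Using exponentiation by squaring, this requires 6 multiplications. The key idea: if the exponent is even, square the half-power; if odd, multiply by the base once.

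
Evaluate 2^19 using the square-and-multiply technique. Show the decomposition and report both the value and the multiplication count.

Computing 2^19 by squaring (build up from 2^1; each line after the first costs one multiplication):

2^1 = 2
2^2 = (2^1)^2 = 2^2 = 4
2^4 = (2^2)^2 = 4^2 = 16
2^8 = (2^4)^2 = 16^2 = 256
2^9 = 2 * 2^8 = 2 * 256 = 512
2^18 = (2^9)^2 = 512^2 = 262144
2^19 = 2 * 2^18 = 2 * 262144 = 524288

Result: 524288
Multiplications needed: 6 (6 lines after 2^1)

2^19 = 524288. Using exponentiation by squaring, this requires 6 multiplications. The key idea: if the exponent is even, square the half-power; if odd, multiply by the base once.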